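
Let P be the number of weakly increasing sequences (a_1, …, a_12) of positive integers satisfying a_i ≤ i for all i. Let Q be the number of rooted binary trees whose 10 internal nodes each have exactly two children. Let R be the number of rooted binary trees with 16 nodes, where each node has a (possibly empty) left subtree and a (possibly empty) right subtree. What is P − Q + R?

35548886

Such sub-staircase sequences of length n are counted by C_n; here n = 12. So P = C_12 = 208012.
The number of full binary trees on 10 internal nodes is the Catalan number C_10. So Q = C_10 = 16796.
There are C_n binary search tree shapes on n keys; with n = 16 that is C_16. So R = C_16 = 35357670.
P − Q + R = 208012 − 16796 + 35357670 = 35548886.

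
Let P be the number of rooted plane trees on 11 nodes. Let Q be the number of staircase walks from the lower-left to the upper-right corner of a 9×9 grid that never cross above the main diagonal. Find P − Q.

11934

A rooted plane tree on 11 nodes has 10 edges, and such trees are counted by C_10. So P = C_10 = 16796.
Monotone paths in an n×n grid that stay weakly below the diagonal are counted by C_n; here n = 9. So Q = C_9 = 4862.
P − Q = 16796 − 4862 = 11934.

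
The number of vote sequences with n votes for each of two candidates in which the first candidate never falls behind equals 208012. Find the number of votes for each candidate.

Such ballot sequences with n votes each are counted by C_n. The Catalan number equal to 208012 is C_12.

12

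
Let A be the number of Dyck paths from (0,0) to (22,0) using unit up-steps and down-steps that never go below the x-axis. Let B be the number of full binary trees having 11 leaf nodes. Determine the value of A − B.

41990

A Dyck path with 11 up-steps and 11 down-steps has semilength 11, so there are C_11 of them. So A = C_11 = 58786.
A full binary tree with L leaves has L−1 internal nodes and is counted by C_{L−1}; L = 11 gives C_10. So B = C_10 = 16796.
A − B = 58786 − 16796 = 41990.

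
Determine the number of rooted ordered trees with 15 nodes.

Rooted ordered (plane) trees on m nodes have m−1 edges and are counted by C_{m−1}; m = 15 gives C_14.
C_14 = C_13 · 2(2·13+1)/(13+2) = 742900 · 54/15 = 2674440.

2674440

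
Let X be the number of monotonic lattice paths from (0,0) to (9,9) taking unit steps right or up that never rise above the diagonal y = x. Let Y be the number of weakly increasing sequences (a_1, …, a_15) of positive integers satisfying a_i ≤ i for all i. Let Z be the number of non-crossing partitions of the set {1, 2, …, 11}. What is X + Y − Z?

9640921

Sub-diagonal monotone paths from (0,0) to (9,9) biject with Dyck paths of semilength 9, giving C_9. So X = C_9 = 4862.
Weakly increasing sequences with a_i ≤ i biject with Dyck paths of semilength 15, so there are C_15. So Y = C_15 = 9694845.
Non-crossing partitions of an n-element set are counted by C_n; here n = 11. So Z = C_11 = 58786.
X + Y − Z = 4862 + 9694845 − 58786 = 9640921.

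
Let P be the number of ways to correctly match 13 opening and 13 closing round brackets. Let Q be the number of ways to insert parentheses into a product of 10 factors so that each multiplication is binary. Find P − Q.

738038

Balanced strings of n pairs of brackets are counted by C_n; here n = 13. So P = C_13 = 742900.
Parenthesizations of m factors correspond to full binary trees with m leaves, counted by C_{m−1}; m = 10 gives C_9. So Q = C_9 = 4862.
P − Q = 742900 − 4862 = 738038.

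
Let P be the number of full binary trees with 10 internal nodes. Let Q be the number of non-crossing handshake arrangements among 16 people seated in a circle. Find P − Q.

Full binary trees with n internal nodes are counted by C_n; here n = 10. So P = C_10 = 16796.
Non-crossing handshake pairings of 2n people are counted by C_n; 16 people gives n = 8. So Q = C_8 = 1430.
P − Q = 16796 − 1430 = 15366.

15366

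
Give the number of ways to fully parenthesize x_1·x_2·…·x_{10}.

4862

Ways to associate a product of 10 factors correspond to binary trees on 10 leaves, so the count is C_9.
C_9 = C(18,9)/10 = 48620/10 = 4862.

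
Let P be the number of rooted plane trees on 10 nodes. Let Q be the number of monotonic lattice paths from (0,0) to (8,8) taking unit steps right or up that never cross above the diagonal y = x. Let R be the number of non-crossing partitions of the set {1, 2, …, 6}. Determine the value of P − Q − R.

Rooted ordered (plane) trees on m nodes have m−1 edges and are counted by C_{m−1}; m = 10 gives C_9. So P = C_9 = 4862.
Sub-diagonal monotone paths from (0,0) to (8,8) biject with Dyck paths of semilength 8, giving C_8. So Q = C_8 = 1430.
The non-crossing partitions of [6] form a lattice of size C_6. So R = C_6 = 132.
P − Q − R = 4862 − 1430 − 132 = 3300.

3300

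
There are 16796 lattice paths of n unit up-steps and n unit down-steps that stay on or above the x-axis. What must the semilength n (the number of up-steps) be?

10

Dyck paths of semilength n are counted by C_n. Since C_10 = 16796, the index is 10.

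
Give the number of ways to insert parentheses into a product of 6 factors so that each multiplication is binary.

42

Parenthesizations of m factors correspond to full binary trees with m leaves, counted by C_{m−1}; m = 6 gives C_5.
C_5 = C_4 · 2(2·4+1)/(4+2) = 14 · 18/6 = 42.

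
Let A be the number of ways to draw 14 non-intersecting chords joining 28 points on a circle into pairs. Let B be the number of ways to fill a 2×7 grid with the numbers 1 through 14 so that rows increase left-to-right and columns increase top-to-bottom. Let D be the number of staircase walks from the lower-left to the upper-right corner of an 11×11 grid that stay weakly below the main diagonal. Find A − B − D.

2615225

Non-crossing perfect matchings of 2n points on a circle are counted by C_n; with 28 points, n = 14. So A = C_14 = 2674440.
By the hook-length formula (or a Dyck-path bijection), SYT of shape 2×7 number C_7. So B = C_7 = 429.
Sub-diagonal monotone paths from (0,0) to (11,11) biject with Dyck paths of semilength 11, giving C_11. So D = C_11 = 58786.
A − B − D = 2674440 − 429 − 58786 = 2615225.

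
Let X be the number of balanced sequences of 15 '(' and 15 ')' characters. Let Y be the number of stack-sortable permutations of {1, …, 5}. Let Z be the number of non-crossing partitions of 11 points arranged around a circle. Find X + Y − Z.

With 15 pairs the number of balanced bracket strings is the Catalan number C_15. So X = C_15 = 9694845.
Stack-sortable permutations are exactly the 231-avoiding ones, counted by C_n; here n = 5. So Y = C_5 = 42.
Non-crossing partitions of an n-element set are counted by C_n; here n = 11. So Z = C_11 = 58786.
X + Y − Z = 9694845 + 42 − 58786 = 9636101.

9636101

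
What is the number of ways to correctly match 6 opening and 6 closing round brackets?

132

With 6 pairs the number of balanced bracket strings is the Catalan number C_6.
C_6 = C(12,6)/7 = 924/7 = 132.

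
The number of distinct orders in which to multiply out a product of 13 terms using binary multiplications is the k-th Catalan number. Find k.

12

Ways to associate a product of 13 factors correspond to binary trees on 13 leaves, so the count is C_12.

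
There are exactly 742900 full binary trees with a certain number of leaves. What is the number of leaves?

14

Full binary trees with L leaves are counted by C_{L−1}. Since C_13 = 742900, the index is 13.
So the index is 13, and the number of leaves is 13 + 1 = 14.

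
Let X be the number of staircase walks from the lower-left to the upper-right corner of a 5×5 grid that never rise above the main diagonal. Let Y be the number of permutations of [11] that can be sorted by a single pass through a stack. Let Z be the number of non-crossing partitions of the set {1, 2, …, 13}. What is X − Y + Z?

684156

Sub-diagonal monotone paths from (0,0) to (5,5) biject with Dyck paths of semilength 5, giving C_5. So X = C_5 = 42.
Stack-sortable permutations are exactly the 231-avoiding ones, counted by C_n; here n = 11. So Y = C_11 = 58786.
The non-crossing partitions of [13] form a lattice of size C_13. So Z = C_13 = 742900.
X − Y + Z = 42 − 58786 + 742900 = 684156.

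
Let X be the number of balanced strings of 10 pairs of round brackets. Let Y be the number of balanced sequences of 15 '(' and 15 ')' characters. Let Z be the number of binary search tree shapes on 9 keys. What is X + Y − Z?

9706779

A balanced arrangement of 10 bracket pairs is a Dyck word of semilength 10, so the count is C_10. So X = C_10 = 16796.
Balanced strings of n pairs of brackets are counted by C_n; here n = 15. So Y = C_15 = 9694845.
Binary trees (left/right distinguished) on n nodes are counted by C_n; here n = 9. So Z = C_9 = 4862.
X + Y − Z = 16796 + 9694845 − 4862 = 9706779.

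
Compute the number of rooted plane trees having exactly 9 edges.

4862

Rooted ordered trees with n edges are counted by C_n; here n = 9.
C_9 = 4862.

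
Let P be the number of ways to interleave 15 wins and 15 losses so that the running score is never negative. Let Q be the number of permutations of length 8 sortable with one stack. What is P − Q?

9693415

Reading a vote for the leader as '(' and for the other as ')' turns such a sequence into a balanced string of 15 pairs, so the count is C_15. So P = C_15 = 9694845.
By Knuth's characterisation, the stack-sortable permutations of length 8 are the 231-avoiders, numbering C_8. So Q = C_8 = 1430.
P − Q = 9694845 − 1430 = 9693415.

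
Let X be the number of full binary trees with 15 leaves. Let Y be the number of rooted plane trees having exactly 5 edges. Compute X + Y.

A full binary tree with L leaves has L−1 internal nodes and is counted by C_{L−1}; L = 15 gives C_14. So X = C_14 = 2674440.
A rooted plane tree with 5 edges has 6 nodes, and the count is C_5. So Y = C_5 = 42.
X + Y = 2674440 + 42 = 2674482.

2674482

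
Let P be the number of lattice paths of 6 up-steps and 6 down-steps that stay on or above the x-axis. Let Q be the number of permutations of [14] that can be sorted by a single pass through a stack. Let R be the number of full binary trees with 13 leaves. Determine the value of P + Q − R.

Dyck paths of semilength n (length 2n) are counted by C_n; here n = 6. So P = C_6 = 132.
By Knuth's characterisation, the stack-sortable permutations of length 14 are the 231-avoiders, numbering C_14. So Q = C_14 = 2674440.
Full binary trees with 13 leaves have 13−1 = 12 internal nodes, so there are C_12 of them. So R = C_12 = 208012.
P + Q − R = 132 + 2674440 − 208012 = 2466560.

2466560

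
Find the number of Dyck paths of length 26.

742900

Dyck paths of semilength n (length 2n) are counted by C_n; here n = 13.
C_13 = C(26,13)/14 = 10400600/14 = 742900.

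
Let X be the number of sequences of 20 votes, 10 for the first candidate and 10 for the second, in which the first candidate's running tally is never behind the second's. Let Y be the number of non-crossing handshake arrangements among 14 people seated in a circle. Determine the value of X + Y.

Ballot sequences with n votes each where one side never trails are Dyck words, counted by C_n; here n = 10. So X = C_10 = 16796.
Non-crossing handshake pairings of 2n people are counted by C_n; 14 people gives n = 7. So Y = C_7 = 429.
X + Y = 16796 + 429 = 17225.

17225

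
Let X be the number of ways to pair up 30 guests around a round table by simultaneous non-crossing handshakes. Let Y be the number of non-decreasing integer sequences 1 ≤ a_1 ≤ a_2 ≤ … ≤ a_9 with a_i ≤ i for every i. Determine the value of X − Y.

Non-crossing handshake pairings of 2n people are counted by C_n; 30 people gives n = 15. So X = C_15 = 9694845.
Such sub-staircase sequences of length n are counted by C_n; here n = 9. So Y = C_9 = 4862.
X − Y = 9694845 − 4862 = 9689983.

9689983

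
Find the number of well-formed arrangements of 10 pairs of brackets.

Balanced strings of n pairs of brackets are counted by C_n; here n = 10.
C_10 = C(20,10)/11 = 184756/11 = 16796.

16796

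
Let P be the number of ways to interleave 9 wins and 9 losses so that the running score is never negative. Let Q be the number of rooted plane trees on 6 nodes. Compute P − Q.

Ballot sequences with n votes each where one side never trails are Dyck words, counted by C_n; here n = 9. So P = C_9 = 4862.
A rooted plane tree on 6 nodes has 5 edges, and such trees are counted by C_5. So Q = C_5 = 42.
P − Q = 4862 − 42 = 4820.

4820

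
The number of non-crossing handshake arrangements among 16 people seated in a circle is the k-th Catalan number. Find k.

8

With 16 = 2·8 people, non-crossing handshake pairings are non-crossing perfect matchings on a circle, counted by C_8.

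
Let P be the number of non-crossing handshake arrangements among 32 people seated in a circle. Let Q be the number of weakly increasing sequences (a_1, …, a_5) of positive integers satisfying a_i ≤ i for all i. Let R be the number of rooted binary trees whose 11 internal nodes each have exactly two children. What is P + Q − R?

Non-crossing handshake pairings of 2n people are counted by C_n; 32 people gives n = 16. So P = C_16 = 35357670.
Weakly increasing sequences with a_i ≤ i biject with Dyck paths of semilength 5, so there are C_5. So Q = C_5 = 42.
Full binary trees with n internal nodes are counted by C_n; here n = 11. So R = C_11 = 58786.
P + Q − R = 35357670 + 42 − 58786 = 35298926.

35298926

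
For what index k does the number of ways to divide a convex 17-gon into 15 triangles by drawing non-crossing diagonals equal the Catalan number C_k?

A convex 17-gon is triangulated into 15 triangles, and the number of such triangulations is the Catalan number C_{17−2} = C_15.

15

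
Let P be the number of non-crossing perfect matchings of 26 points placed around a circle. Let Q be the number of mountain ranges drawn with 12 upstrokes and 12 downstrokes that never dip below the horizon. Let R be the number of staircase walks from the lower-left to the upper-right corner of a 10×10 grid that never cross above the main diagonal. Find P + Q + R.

967708

Pairing 26 circle points by 13 non-crossing chords gives C_13 matchings. So P = C_13 = 742900.
Paths of 12 up- and 12 down-steps that never dip below the axis are Dyck paths; their count is C_12. So Q = C_12 = 208012.
Sub-diagonal monotone paths from (0,0) to (10,10) biject with Dyck paths of semilength 10, giving C_10. So R = C_10 = 16796.
P + Q + R = 742900 + 208012 + 16796 = 967708.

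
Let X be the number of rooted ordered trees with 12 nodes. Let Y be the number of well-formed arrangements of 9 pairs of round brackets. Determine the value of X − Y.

Rooted ordered (plane) trees on m nodes have m−1 edges and are counted by C_{m−1}; m = 12 gives C_11. So X = C_11 = 58786.
A balanced arrangement of 9 bracket pairs is a Dyck word of semilength 9, so the count is C_9. So Y = C_9 = 4862.
X − Y = 58786 − 4862 = 53924.

53924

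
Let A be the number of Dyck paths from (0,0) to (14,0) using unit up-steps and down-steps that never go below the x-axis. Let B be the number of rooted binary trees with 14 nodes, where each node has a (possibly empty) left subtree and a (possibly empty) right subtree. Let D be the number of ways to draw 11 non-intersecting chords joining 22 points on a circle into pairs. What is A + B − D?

A Dyck path with 7 up-steps and 7 down-steps has semilength 7, so there are C_7 of them. So A = C_7 = 429.
Binary trees (left/right distinguished) on n nodes are counted by C_n; here n = 14. So B = C_14 = 2674440.
Pairing 22 circle points by 11 non-crossing chords gives C_11 matchings. So D = C_11 = 58786.
A + B − D = 429 + 2674440 − 58786 = 2616083.

2616083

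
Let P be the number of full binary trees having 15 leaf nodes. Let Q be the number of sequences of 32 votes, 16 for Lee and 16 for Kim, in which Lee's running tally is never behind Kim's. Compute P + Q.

Full binary trees with 15 leaves have 15−1 = 14 internal nodes, so there are C_14 of them. So P = C_14 = 2674440.
Ballot sequences with n votes each where one side never trails are Dyck words, counted by C_n; here n = 16. So Q = C_16 = 35357670.
P + Q = 2674440 + 35357670 = 38032110.

38032110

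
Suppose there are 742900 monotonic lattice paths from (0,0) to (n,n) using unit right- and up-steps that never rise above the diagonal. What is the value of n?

Such diagonal-avoiding paths in an n×n grid are counted by C_n; 742900 = C_13.

13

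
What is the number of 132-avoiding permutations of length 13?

742900

Permutations of [n] avoiding any single length-3 pattern are counted by C_n; here n = 13.
C_13 = C(26,13)/14 = 10400600/14 = 742900.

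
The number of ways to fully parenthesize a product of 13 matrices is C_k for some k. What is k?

Parenthesizations of m factors correspond to full binary trees with m leaves, counted by C_{m−1}; m = 13 gives C_12.

12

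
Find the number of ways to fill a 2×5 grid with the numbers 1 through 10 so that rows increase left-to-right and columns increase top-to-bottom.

Standard Young tableaux of shape 2×n are counted by C_n; here n = 5.
C_5 = C(10,5)/6 = 252/6 = 42.

42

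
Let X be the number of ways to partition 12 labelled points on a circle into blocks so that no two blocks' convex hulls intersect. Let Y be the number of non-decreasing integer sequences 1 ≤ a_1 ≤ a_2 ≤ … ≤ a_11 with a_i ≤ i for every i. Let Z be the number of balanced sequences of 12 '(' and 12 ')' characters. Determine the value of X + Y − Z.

Non-crossing partitions of an n-element set are counted by C_n; here n = 12. So X = C_12 = 208012.
Weakly increasing sequences with a_i ≤ i biject with Dyck paths of semilength 11, so there are C_11. So Y = C_11 = 58786.
A balanced arrangement of 12 bracket pairs is a Dyck word of semilength 12, so the count is C_12. So Z = C_12 = 208012.
X + Y − Z = 208012 + 58786 − 208012 = 58786.

58786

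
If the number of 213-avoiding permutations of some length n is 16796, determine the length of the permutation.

10

Permutations of [n] avoiding a fixed length-3 pattern are counted by C_n, and C_10 = 16796.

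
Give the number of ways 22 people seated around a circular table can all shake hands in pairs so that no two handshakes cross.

58786

With 22 = 2·11 people, non-crossing handshake pairings are non-crossing perfect matchings on a circle, counted by C_11.
C_11 = C_10 · 2(2·10+1)/(10+2) = 16796 · 42/12 = 58786.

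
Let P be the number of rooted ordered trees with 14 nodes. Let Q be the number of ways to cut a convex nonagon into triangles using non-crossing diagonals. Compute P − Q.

Rooted ordered (plane) trees on m nodes have m−1 edges and are counted by C_{m−1}; m = 14 gives C_13. So P = C_13 = 742900.
A convex 9-gon is triangulated into 7 triangles, and the number of such triangulations is the Catalan number C_{9−2} = C_7. So Q = C_7 = 429.
P − Q = 742900 − 429 = 742471.

742471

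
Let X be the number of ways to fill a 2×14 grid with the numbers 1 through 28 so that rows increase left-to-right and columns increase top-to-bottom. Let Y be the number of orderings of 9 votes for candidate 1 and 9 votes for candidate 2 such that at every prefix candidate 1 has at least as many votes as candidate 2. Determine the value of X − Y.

By the hook-length formula (or a Dyck-path bijection), SYT of shape 2×14 number C_14. So X = C_14 = 2674440.
Ballot sequences with n votes each where one side never trails are Dyck words, counted by C_n; here n = 9. So Y = C_9 = 4862.
X − Y = 2674440 − 4862 = 2669578.

2669578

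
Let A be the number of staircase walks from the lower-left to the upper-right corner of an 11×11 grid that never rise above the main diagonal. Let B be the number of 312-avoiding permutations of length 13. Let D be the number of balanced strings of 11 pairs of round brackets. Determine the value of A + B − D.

Sub-diagonal monotone paths from (0,0) to (11,11) biject with Dyck paths of semilength 11, giving C_11. So A = C_11 = 58786.
Permutations of [n] avoiding any single length-3 pattern are counted by C_n; here n = 13. So B = C_13 = 742900.
With 11 pairs the number of balanced bracket strings is the Catalan number C_11. So D = C_11 = 58786.
A + B − D = 58786 + 742900 − 58786 = 742900.

742900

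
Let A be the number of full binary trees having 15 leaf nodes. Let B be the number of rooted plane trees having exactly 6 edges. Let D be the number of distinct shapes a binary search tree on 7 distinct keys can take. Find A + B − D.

A full binary tree with L leaves has L−1 internal nodes and is counted by C_{L−1}; L = 15 gives C_14. So A = C_14 = 2674440.
Rooted ordered trees with n edges are counted by C_n; here n = 6. So B = C_6 = 132.
There are C_n binary search tree shapes on n keys; with n = 7 that is C_7. So D = C_7 = 429.
A + B − D = 2674440 + 132 − 429 = 2674143.

2674143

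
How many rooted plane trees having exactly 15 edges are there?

A rooted plane tree with 15 edges has 16 nodes, and the count is C_15.
C_15 = 9694845.

9694845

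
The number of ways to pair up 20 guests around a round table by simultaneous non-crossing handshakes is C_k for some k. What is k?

Non-crossing handshake pairings of 2n people are counted by C_n; 20 people gives n = 10.

10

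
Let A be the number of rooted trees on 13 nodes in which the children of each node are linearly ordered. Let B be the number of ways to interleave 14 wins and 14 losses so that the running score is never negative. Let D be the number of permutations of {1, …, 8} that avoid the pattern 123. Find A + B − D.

A rooted plane tree on 13 nodes has 12 edges, and such trees are counted by C_12. So A = C_12 = 208012.
Ballot sequences with n votes each where one side never trails are Dyck words, counted by C_n; here n = 14. So B = C_14 = 2674440.
For any fixed pattern of length 3, the pattern-avoiding permutations of [8] number C_8. So D = C_8 = 1430.
A + B − D = 208012 + 2674440 − 1430 = 2881022.

2881022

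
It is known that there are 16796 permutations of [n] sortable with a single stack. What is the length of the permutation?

10

Stack-sortable permutations of [n] are counted by C_n, and C_10 = 16796.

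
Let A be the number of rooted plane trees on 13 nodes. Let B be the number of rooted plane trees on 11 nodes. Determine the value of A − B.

A rooted plane tree on 13 nodes has 12 edges, and such trees are counted by C_12. So A = C_12 = 208012.
A rooted plane tree on 11 nodes has 10 edges, and such trees are counted by C_10. So B = C_10 = 16796.
A − B = 208012 − 16796 = 191216.

191216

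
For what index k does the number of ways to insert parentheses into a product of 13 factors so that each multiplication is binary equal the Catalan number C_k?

Bracketing 13 factors into binary products is counted by C_{13−1} = C_12.

12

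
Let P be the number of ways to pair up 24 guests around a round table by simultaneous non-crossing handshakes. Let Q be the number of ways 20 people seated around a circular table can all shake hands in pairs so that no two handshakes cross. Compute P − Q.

With 24 = 2·12 people, non-crossing handshake pairings are non-crossing perfect matchings on a circle, counted by C_12. So P = C_12 = 208012.
Non-crossing handshake pairings of 2n people are counted by C_n; 20 people gives n = 10. So Q = C_10 = 16796.
P − Q = 208012 − 16796 = 191216.

191216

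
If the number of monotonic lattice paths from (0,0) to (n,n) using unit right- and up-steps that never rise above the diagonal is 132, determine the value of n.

6

Such diagonal-avoiding paths in an n×n grid are counted by C_n; 132 = C_6.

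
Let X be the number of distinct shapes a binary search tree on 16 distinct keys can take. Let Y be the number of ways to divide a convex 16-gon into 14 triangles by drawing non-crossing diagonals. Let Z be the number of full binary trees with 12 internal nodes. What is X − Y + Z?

32891242

There are C_n binary search tree shapes on n keys; with n = 16 that is C_16. So X = C_16 = 35357670.
Triangulations of a convex m-gon are counted by C_{m−2}; with m = 16 this is C_14. So Y = C_14 = 2674440.
Full binary trees with n internal nodes are counted by C_n; here n = 12. So Z = C_12 = 208012.
X − Y + Z = 35357670 − 2674440 + 208012 = 32891242.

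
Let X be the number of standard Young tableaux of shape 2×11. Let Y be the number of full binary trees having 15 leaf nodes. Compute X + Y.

2733226

By the hook-length formula (or a Dyck-path bijection), SYT of shape 2×11 number C_11. So X = C_11 = 58786.
Full binary trees with 15 leaves have 15−1 = 14 internal nodes, so there are C_14 of them. So Y = C_14 = 2674440.
X + Y = 58786 + 2674440 = 2733226.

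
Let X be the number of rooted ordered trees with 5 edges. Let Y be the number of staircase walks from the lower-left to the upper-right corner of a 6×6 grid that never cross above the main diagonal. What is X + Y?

174

Rooted ordered trees with n edges are counted by C_n; here n = 5. So X = C_5 = 42.
Sub-diagonal monotone paths from (0,0) to (6,6) biject with Dyck paths of semilength 6, giving C_6. So Y = C_6 = 132.
X + Y = 42 + 132 = 174.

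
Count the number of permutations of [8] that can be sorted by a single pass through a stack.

Stack-sortable permutations are exactly the 231-avoiding ones, counted by C_n; here n = 8.
C_8 = 1430.

1430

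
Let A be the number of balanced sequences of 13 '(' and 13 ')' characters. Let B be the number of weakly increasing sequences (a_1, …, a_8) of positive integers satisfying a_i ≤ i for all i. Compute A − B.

A balanced arrangement of 13 bracket pairs is a Dyck word of semilength 13, so the count is C_13. So A = C_13 = 742900.
Such sub-staircase sequences of length n are counted by C_n; here n = 8. So B = C_8 = 1430.
A − B = 742900 − 1430 = 741470.

741470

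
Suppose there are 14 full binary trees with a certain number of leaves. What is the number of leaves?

Full binary trees with L leaves are counted by C_{L−1}. Since C_4 = 14, the index is 4.
So the index is 4, and the number of leaves is 4 + 1 = 5.

5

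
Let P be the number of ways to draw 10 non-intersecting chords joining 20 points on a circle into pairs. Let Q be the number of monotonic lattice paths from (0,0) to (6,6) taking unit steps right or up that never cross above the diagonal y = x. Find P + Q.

16928

Pairing 20 circle points by 10 non-crossing chords gives C_10 matchings. So P = C_10 = 16796.
Monotone paths in an n×n grid that stay weakly below the diagonal are counted by C_n; here n = 6. So Q = C_6 = 132.
P + Q = 16796 + 132 = 16928.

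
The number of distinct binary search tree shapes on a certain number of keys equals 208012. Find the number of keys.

Binary search tree shapes on n keys are counted by C_n; 208012 = C_12.

12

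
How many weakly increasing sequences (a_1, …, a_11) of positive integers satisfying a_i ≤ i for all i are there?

58786

Such sub-staircase sequences of length n are counted by C_n; here n = 11.
C_11 = C(22,11)/12 = 705432/12 = 58786.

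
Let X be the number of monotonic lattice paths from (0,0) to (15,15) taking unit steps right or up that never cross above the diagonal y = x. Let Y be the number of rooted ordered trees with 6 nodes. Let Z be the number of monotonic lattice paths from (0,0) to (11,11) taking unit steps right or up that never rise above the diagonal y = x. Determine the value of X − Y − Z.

9636017

Monotone paths in an n×n grid that stay weakly below the diagonal are counted by C_n; here n = 15. So X = C_15 = 9694845.
A rooted plane tree on 6 nodes has 5 edges, and such trees are counted by C_5. So Y = C_5 = 42.
Sub-diagonal monotone paths from (0,0) to (11,11) biject with Dyck paths of semilength 11, giving C_11. So Z = C_11 = 58786.
X − Y − Z = 9694845 − 42 − 58786 = 9636017.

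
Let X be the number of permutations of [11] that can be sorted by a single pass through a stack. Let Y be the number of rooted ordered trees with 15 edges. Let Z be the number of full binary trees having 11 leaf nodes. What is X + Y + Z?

Stack-sortable permutations are exactly the 231-avoiding ones, counted by C_n; here n = 11. So X = C_11 = 58786.
A rooted plane tree with 15 edges has 16 nodes, and the count is C_15. So Y = C_15 = 9694845.
A full binary tree with L leaves has L−1 internal nodes and is counted by C_{L−1}; L = 11 gives C_10. So Z = C_10 = 16796.
X + Y + Z = 58786 + 9694845 + 16796 = 9770427.

9770427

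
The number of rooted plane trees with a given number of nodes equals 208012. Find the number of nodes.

Rooted ordered trees on m nodes are counted by C_{m−1}. Since C_12 = 208012, the index is 12.
So the index is 12, and the number of nodes is 12 + 1 = 13.

13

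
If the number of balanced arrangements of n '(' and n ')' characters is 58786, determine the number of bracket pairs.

Balanced strings of n bracket-pairs are counted by C_n. Since C_11 = 58786, the index is 11.

11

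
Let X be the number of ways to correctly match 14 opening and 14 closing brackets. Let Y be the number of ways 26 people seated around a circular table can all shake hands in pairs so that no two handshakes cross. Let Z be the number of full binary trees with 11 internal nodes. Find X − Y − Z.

1872754

Balanced strings of n pairs of brackets are counted by C_n; here n = 14. So X = C_14 = 2674440.
With 26 = 2·13 people, non-crossing handshake pairings are non-crossing perfect matchings on a circle, counted by C_13. So Y = C_13 = 742900.
Full binary trees with n internal nodes are counted by C_n; here n = 11. So Z = C_11 = 58786.
X − Y − Z = 2674440 − 742900 − 58786 = 1872754.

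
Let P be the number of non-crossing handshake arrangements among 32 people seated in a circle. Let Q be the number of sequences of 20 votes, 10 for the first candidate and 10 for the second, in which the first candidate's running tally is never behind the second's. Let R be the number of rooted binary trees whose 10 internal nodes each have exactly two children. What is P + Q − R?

With 32 = 2·16 people, non-crossing handshake pairings are non-crossing perfect matchings on a circle, counted by C_16. So P = C_16 = 35357670.
Reading a vote for the leader as '(' and for the other as ')' turns such a sequence into a balanced string of 10 pairs, so the count is C_10. So Q = C_10 = 16796.
The number of full binary trees on 10 internal nodes is the Catalan number C_10. So R = C_10 = 16796.
P + Q − R = 35357670 + 16796 − 16796 = 35357670.

35357670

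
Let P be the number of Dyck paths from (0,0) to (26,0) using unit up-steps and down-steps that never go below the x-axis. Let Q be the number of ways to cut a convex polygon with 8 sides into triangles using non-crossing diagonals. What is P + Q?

Paths of 13 up- and 13 down-steps that never dip below the axis are Dyck paths; their count is C_13. So P = C_13 = 742900.
A convex 8-gon is triangulated into 6 triangles, and the number of such triangulations is the Catalan number C_{8−2} = C_6. So Q = C_6 = 132.
P + Q = 742900 + 132 = 743032.

743032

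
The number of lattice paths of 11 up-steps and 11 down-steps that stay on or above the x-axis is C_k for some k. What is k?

11

Dyck paths of semilength n (length 2n) are counted by C_n; here n = 11.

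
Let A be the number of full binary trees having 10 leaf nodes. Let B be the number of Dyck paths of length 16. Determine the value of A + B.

6292

A full binary tree with L leaves has L−1 internal nodes and is counted by C_{L−1}; L = 10 gives C_9. So A = C_9 = 4862.
Dyck paths of semilength n (length 2n) are counted by C_n; here n = 8. So B = C_8 = 1430.
A + B = 4862 + 1430 = 6292.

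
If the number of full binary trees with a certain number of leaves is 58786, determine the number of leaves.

12

Full binary trees with L leaves are counted by C_{L−1}; 58786 = C_11.
So the index is 11, and the number of leaves is 11 + 1 = 12.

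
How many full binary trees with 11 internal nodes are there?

The number of full binary trees on 11 internal nodes is the Catalan number C_11.
C_11 = C(22,11)/12 = 705432/12 = 58786.

58786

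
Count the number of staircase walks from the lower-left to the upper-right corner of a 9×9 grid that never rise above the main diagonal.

Monotone paths in an n×n grid that stay weakly below the diagonal are counted by C_n; here n = 9.
C_9 = C_8 · 2(2·8+1)/(8+2) = 1430 · 34/10 = 4862.

4862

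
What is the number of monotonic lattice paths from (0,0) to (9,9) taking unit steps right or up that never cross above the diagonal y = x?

Sub-diagonal monotone paths from (0,0) to (9,9) biject with Dyck paths of semilength 9, giving C_9.
C_9 = 4862.

4862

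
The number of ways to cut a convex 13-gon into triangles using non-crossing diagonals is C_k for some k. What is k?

A convex 13-gon is triangulated into 11 triangles, and the number of such triangulations is the Catalan number C_{13−2} = C_11.

11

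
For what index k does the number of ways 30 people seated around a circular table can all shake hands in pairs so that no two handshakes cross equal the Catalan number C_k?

15

Non-crossing handshake pairings of 2n people are counted by C_n; 30 people gives n = 15.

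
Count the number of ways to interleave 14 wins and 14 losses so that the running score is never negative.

2674440

Ballot sequences with n votes each where one side never trails are Dyck words, counted by C_n; here n = 14.
C_14 = C(28,14)/15 = 40116600/15 = 2674440.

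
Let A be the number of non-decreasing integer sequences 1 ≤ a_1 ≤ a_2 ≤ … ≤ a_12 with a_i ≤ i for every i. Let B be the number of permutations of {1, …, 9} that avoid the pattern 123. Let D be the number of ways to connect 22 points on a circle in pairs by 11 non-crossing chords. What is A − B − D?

Such sub-staircase sequences of length n are counted by C_n; here n = 12. So A = C_12 = 208012.
For any fixed pattern of length 3, the pattern-avoiding permutations of [9] number C_9. So B = C_9 = 4862.
Non-crossing perfect matchings of 2n points on a circle are counted by C_n; with 22 points, n = 11. So D = C_11 = 58786.
A − B − D = 208012 − 4862 − 58786 = 144364.

144364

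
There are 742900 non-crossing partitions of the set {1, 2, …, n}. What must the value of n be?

Non-crossing partitions of [n] are counted by C_n; 742900 = C_13.

13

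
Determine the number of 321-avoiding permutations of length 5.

42

Permutations of [n] avoiding any single length-3 pattern are counted by C_n; here n = 5.
C_5 = C_4 · 2(2·4+1)/(4+2) = 14 · 18/6 = 42.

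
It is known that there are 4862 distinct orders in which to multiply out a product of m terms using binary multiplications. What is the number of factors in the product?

Parenthesizations of m factors are counted by C_{m−1}. The Catalan number equal to 4862 is C_9.
So the index is 9, and the number of factors is 9 + 1 = 10.

10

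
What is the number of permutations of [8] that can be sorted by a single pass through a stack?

By Knuth's characterisation, the stack-sortable permutations of length 8 are the 231-avoiders, numbering C_8.
C_8 = C_7 · 2(2·7+1)/(7+2) = 429 · 30/9 = 1430.

1430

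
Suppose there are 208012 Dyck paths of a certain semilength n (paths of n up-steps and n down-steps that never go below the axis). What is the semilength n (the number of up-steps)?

12

Dyck paths of semilength n are counted by C_n, and C_12 = 208012.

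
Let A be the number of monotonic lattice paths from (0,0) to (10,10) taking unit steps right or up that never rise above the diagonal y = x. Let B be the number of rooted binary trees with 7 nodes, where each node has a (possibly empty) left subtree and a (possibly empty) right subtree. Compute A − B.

Sub-diagonal monotone paths from (0,0) to (10,10) biject with Dyck paths of semilength 10, giving C_10. So A = C_10 = 16796.
There are C_n binary search tree shapes on n keys; with n = 7 that is C_7. So B = C_7 = 429.
A − B = 16796 − 429 = 16367.

16367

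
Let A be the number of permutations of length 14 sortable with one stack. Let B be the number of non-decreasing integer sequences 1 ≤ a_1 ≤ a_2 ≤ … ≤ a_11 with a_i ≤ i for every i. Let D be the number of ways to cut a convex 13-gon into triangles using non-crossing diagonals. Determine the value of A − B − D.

Stack-sortable permutations are exactly the 231-avoiding ones, counted by C_n; here n = 14. So A = C_14 = 2674440.
Weakly increasing sequences with a_i ≤ i biject with Dyck paths of semilength 11, so there are C_11. So B = C_11 = 58786.
Triangulations of a convex m-gon are counted by C_{m−2}; with m = 13 this is C_11. So D = C_11 = 58786.
A − B − D = 2674440 − 58786 − 58786 = 2556868.

2556868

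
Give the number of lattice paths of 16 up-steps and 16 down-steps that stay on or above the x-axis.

A Dyck path with 16 up-steps and 16 down-steps has semilength 16, so there are C_16 of them.
C_16 = C(32,16)/17 = 601080390/17 = 35357670.

35357670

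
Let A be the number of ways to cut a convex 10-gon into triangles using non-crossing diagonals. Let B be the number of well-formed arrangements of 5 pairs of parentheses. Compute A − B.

1388

A convex 10-gon is triangulated into 8 triangles, and the number of such triangulations is the Catalan number C_{10−2} = C_8. So A = C_8 = 1430.
A balanced arrangement of 5 bracket pairs is a Dyck word of semilength 5, so the count is C_5. So B = C_5 = 42.
A − B = 1430 − 42 = 1388.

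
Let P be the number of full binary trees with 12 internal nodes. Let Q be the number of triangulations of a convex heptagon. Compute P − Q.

207970

The number of full binary trees on 12 internal nodes is the Catalan number C_12. So P = C_12 = 208012.
The number of triangulations of a 7-gon is the Catalan number C_5 (index = sides − 2). So Q = C_5 = 42.
P − Q = 208012 − 42 = 207970.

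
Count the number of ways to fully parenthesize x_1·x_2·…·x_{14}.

742900

Ways to associate a product of 14 factors correspond to binary trees on 14 leaves, so the count is C_13.
C_13 = C(26,13)/14 = 10400600/14 = 742900.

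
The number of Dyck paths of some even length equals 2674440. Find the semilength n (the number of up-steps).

14

Dyck paths of semilength n are counted by C_n; 2674440 = C_14.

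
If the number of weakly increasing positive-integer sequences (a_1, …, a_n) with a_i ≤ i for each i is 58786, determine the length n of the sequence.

Such sub-staircase sequences of length n are counted by C_n. Since C_11 = 58786, the index is 11.

11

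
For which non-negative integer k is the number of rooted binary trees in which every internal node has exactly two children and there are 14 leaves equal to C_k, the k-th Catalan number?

Full binary trees with 14 leaves have 14−1 = 13 internal nodes, so there are C_13 of them.

13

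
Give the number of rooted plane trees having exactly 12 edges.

208012

Rooted ordered trees with n edges are counted by C_n; here n = 12.
C_12 = C(24,12)/13 = 2704156/13 = 208012.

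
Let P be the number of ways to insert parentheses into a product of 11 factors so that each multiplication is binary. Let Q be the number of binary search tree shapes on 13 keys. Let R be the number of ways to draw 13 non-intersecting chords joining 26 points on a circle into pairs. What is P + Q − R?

16796

Parenthesizations of m factors correspond to full binary trees with m leaves, counted by C_{m−1}; m = 11 gives C_10. So P = C_10 = 16796.
There are C_n binary search tree shapes on n keys; with n = 13 that is C_13. So Q = C_13 = 742900.
Pairing 26 circle points by 13 non-crossing chords gives C_13 matchings. So R = C_13 = 742900.
P + Q − R = 16796 + 742900 − 742900 = 16796.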